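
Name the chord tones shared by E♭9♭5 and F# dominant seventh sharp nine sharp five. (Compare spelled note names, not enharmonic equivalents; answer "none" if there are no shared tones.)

E♭9♭5: Eb G Bbb Db F
F# dominant seventh sharp nine sharp five: F# A# C## E G##
Common to both → none.

none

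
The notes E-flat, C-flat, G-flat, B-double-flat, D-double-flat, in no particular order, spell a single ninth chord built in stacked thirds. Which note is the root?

C-flat

Arranged so that each adjacent pair is a third by letter name: C-flat – E-flat – G-flat – B-double-flat – D-double-flat.
The bottom of that stack, C-flat, is the root (this is C-flat dominant seventh flat nine).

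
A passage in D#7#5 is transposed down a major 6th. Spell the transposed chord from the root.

F♯ A♯ C𝄪 E

Transposed root: D♯ → F♯ (major 6th down). So we spell F♯ augmented seventh:
Root: F♯
Major 3rd (3rd): A♯
Augmented 5th (5th): C𝄪
Minor 7th (7th): E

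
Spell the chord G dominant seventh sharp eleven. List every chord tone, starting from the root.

G B D F C-sharp

G dominant seventh sharp eleven is a dominant seventh sharp eleven built on G.
- root: G
- major 3rd: B
- perfect 5th: D
- minor 7th: F
- augmented 11th: C-sharp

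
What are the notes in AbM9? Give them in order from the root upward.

AbM9: major ninth on Ab.
Ab — root
C — major 3rd
Eb — perfect 5th
G — major 7th
Bb — major 9th

Ab – C – Eb – G – Bb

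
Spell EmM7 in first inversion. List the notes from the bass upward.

G, B, D#, E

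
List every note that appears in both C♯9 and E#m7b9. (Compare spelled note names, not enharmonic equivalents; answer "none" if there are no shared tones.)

E♯  G♯  D♯

C♯9: C♯ E♯ G♯ B D♯
E#m7b9: E♯ G♯ B♯ D♯ F♯
Common to both → E♯, G♯, D♯.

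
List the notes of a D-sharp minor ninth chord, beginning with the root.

D-sharp minor ninth is a minor ninth built on D-sharp.
- root: D-sharp
- minor 3rd: F-sharp
- perfect 5th: A-sharp
- minor 7th: C-sharp
- major 9th: E-sharp

D-sharp  F-sharp  A-sharp  C-sharp  E-sharp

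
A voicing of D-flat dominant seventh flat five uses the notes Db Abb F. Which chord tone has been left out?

Cb

The full D-flat dominant seventh flat five chord is Db, F, Abb, Cb.
Comparing with the voicing, the minor 7th (7th) — Cb — is absent.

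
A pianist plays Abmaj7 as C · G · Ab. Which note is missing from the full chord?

Eb

The full Abmaj7 chord is Ab, C, Eb, G.
Comparing with the voicing, the perfect 5th (5th) — Eb — is absent.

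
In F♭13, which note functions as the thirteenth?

F♭13 is built on Fb; its 13th is a major 13th above the root.
A sixth above F uses the letter D, and the major 13th above Fb is Db.

Db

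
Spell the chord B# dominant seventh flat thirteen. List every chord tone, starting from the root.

B# dominant seventh flat thirteen is a dominant seventh flat thirteen built on B-sharp.
B-sharp — root
D-double-sharp — major 3rd
F-double-sharp — perfect 5th
A-sharp — minor 7th
G-sharp — minor 13th

B-sharp, D-double-sharp, F-double-sharp, A-sharp, G-sharp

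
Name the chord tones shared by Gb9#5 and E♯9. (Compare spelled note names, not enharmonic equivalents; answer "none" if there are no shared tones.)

none

Gb9#5 = Gb, Bb, D, Fb, Ab.
E♯9 = E#, G##, B#, D#, F##.
Shared: none.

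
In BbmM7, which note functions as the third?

Db

BbmM7 is built on Bb; its 3rd is a minor 3rd above the root.
A third above B uses the letter D, and the minor 3rd above Bb is Db.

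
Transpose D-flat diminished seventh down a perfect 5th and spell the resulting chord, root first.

Gb Bbb Dbb Fbb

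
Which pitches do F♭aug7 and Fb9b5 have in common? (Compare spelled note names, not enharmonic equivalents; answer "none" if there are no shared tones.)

F♭, A♭, E𝄫

F♭aug7: F♭ A♭ C E𝄫
Fb9b5: F♭ A♭ C𝄫 E𝄫 G♭
Common to both → F♭, A♭, E𝄫.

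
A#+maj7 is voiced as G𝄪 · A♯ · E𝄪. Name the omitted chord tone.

C𝄪

The full A#+maj7 chord is A♯, C𝄪, E𝄪, G𝄪.
Comparing with the voicing, the major 3rd (3rd) — C𝄪 — is absent.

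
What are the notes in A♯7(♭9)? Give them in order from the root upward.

A♯7(♭9) is a dominant seventh flat nine built on A♯.
- root: A♯
- major 3rd: C𝄪
- perfect 5th: E♯
- minor 7th: G♯
- minor 9th: B

A♯, C𝄪, E♯, G♯, B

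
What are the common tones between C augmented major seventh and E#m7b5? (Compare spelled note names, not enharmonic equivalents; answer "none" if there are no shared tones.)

G♯ B

C augmented major seventh: C E G♯ B
E#m7b5: E♯ G♯ B D♯
Common to both → G♯, B.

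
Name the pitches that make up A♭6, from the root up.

Ab – C – Eb – F

Root Ab, quality major sixth:
root → Ab
3rd (major 3rd) → C
5th (perfect 5th) → Eb
6th (major 6th) → F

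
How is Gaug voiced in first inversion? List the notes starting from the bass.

B, D♯, G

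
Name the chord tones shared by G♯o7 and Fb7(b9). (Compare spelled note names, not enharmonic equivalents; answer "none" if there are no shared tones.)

none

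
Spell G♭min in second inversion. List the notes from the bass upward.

In root position, G♭min is Gb–Bbb–Db.
Second inversion puts the fifth (Db) in the bass.

Db, Gb, Bbb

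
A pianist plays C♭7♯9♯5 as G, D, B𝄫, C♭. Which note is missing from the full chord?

The full C♭7♯9♯5 chord is C♭, E♭, G, B𝄫, D.
Comparing with the voicing, the major 3rd (3rd) — E♭ — is absent.

E♭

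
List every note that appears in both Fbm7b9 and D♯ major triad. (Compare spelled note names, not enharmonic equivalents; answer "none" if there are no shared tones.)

Fbm7b9: Fb Abb Cb Ebb Gbb
D♯ major triad: D# F## A#
Common to both → none.

none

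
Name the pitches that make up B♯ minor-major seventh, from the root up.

B♯ – D♯ – F𝄪 – A𝄪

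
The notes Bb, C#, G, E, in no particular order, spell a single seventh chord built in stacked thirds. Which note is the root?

Arranged so that each adjacent pair is a third by letter name: C# – E – G – Bb.
The bottom of that stack, C#, is the root (this is C# diminished seventh).

C#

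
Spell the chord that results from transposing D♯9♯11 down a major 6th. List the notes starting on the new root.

A major 6th down from D# is F#, so the new chord is F# dominant ninth sharp eleven.
F# — root
A# — major 3rd
C# — perfect 5th
E — minor 7th
G# — major 9th
B# — augmented 11th

F#, A#, C#, E, G#, B#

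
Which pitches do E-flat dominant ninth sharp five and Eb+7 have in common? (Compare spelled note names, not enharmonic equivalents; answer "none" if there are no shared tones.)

E-flat dominant ninth sharp five: Eb G B Db F
Eb+7: Eb G B Db
Common to both → Eb, G, B, Db.

Eb – G – B – Db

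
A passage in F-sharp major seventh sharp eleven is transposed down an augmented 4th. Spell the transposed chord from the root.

An augmented 4th down from F-sharp is C, so the new chord is C major seventh sharp eleven.
root → C
3rd (major 3rd) → E
5th (perfect 5th) → G
7th (major 7th) → B
11th (augmented 11th) → F-sharp

C  E  G  B  F-sharp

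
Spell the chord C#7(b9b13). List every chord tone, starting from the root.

C# – E# – G# – B – D – A

C#7(b9b13) is a dominant seventh flat nine flat thirteen built on C#.
C# — root
E# — major 3rd
G# — perfect 5th
B — minor 7th
D — minor 9th
A — minor 13th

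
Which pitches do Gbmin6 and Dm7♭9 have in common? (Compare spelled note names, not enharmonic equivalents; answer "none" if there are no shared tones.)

Eb

Gbmin6 = Gb, Bbb, Db, Eb.
Dm7♭9 = D, F, A, C, Eb.
Shared: Eb.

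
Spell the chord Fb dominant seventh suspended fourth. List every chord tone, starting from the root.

Fb dominant seventh suspended fourth: dominant seventh suspended fourth on F♭.
- root: F♭
- perfect 4th: B𝄫
- perfect 5th: C♭
- minor 7th: E𝄫

F♭, B𝄫, C♭, E𝄫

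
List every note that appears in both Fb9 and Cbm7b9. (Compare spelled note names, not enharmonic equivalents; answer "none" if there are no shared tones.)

Fb9: Fb Ab Cb Ebb Gb
Cbm7b9: Cb Ebb Gb Bbb Dbb
Common to both → Cb, Ebb, Gb.

Cb, Ebb, Gb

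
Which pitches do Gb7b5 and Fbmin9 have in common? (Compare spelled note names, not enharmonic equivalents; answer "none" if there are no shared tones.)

Gb7b5 = G♭, B♭, D𝄫, F♭.
Fbmin9 = F♭, A𝄫, C♭, E𝄫, G♭.
Shared: G♭, F♭.

G♭ – F♭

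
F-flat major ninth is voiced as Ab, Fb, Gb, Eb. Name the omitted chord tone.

The full F-flat major ninth chord is Fb, Ab, Cb, Eb, Gb.
Comparing with the voicing, the perfect 5th (5th) — Cb — is absent.

Cb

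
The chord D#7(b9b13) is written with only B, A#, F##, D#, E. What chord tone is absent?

C#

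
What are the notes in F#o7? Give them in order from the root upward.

F#  A  C  Eb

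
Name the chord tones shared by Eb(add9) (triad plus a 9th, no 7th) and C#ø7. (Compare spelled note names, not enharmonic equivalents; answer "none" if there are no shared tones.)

G

Eb(add9): Eb G Bb F
C#ø7: C# E G B
Common to both → G.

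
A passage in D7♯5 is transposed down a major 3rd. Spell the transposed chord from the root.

Transposed root: D → Bb (major 3rd down). So we spell Bb augmented seventh:
Root: Bb
Major 3rd (3rd): D
Augmented 5th (5th): F#
Minor 7th (7th): Ab

Bb, D, F#, Ab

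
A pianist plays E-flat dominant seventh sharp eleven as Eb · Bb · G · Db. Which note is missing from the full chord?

A

E-flat dominant seventh sharp eleven = Eb, G, Bb, Db, A. The voicing lacks the 11th (augmented 11th), A.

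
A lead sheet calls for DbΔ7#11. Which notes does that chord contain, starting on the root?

Root Db, quality major seventh sharp eleven:
Root: Db
Major 3rd (3rd): F
Perfect 5th (5th): Ab
Major 7th (7th): C
Augmented 11th (11th): G

Db, F, Ab, C, G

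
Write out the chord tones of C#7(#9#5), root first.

C#  E#  G##  B  D##

C#7(#9#5): dominant seventh sharp nine sharp five on C#.
- root: C#
- major 3rd: E#
- augmented 5th: G##
- minor 7th: B
- augmented 9th: D##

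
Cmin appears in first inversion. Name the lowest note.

Eb

Cmin = C–Eb–G. First inversion → third in the bass = Eb.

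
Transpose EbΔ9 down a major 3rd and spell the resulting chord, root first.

Eb down a major 3rd → Cb. New chord: Cb major ninth.
Root: Cb
Major 3rd (3rd): Eb
Perfect 5th (5th): Gb
Major 7th (7th): Bb
Major 9th (9th): Db

Cb  Eb  Gb  Bb  Db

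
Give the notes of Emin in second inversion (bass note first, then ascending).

In root position, Emin is E–G–B.
Second inversion puts the fifth (B) in the bass.

B  E  G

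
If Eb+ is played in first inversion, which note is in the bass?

Eb+ in root position is E♭–G–B.
First inversion places the third in the bass, which is G.

G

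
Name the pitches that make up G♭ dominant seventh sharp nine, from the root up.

Gb  Bb  Db  Fb  A

G♭ dominant seventh sharp nine is a dominant seventh sharp nine built on Gb.
root → Gb
3rd (major 3rd) → Bb
5th (perfect 5th) → Db
7th (minor 7th) → Fb
9th (augmented 9th) → A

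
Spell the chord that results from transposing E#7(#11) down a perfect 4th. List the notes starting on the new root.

E♯ down a perfect 4th → B♯. New chord: B♯ dominant seventh sharp eleven.
Root: B♯
Major 3rd (3rd): D𝄪
Perfect 5th (5th): F𝄪
Minor 7th (7th): A♯
Augmented 11th (11th): E𝄪

B♯  D𝄪  F𝄪  A♯  E𝄪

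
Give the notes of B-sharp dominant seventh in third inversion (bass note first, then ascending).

B-sharp dominant seventh = B-sharp–D-double-sharp–F-double-sharp–A-sharp; third inversion → seventh (A-sharp) lowest.

A-sharp B-sharp D-double-sharp F-double-sharp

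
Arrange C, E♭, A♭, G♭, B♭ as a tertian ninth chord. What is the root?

Stacking in thirds gives A♭ – C – E♭ – G♭ – B♭, so A♭ is the root — A♭ dominant ninth.

A♭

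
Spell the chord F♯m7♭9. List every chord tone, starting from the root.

F♯m7♭9 is a minor seventh flat nine built on F♯.
F♯ — root
A — minor 3rd
C♯ — perfect 5th
E — minor 7th
G — minor 9th

F♯, A, C♯, E, G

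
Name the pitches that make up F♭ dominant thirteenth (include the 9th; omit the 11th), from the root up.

F-flat A-flat C-flat E-double-flat G-flat D-flat

F♭ dominant thirteenth: dominant thirteenth on F-flat.
Root: F-flat
Major 3rd (3rd): A-flat
Perfect 5th (5th): C-flat
Minor 7th (7th): E-double-flat
Major 9th (9th): G-flat
Major 13th (13th): D-flat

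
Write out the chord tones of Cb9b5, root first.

Cb9b5 is a dominant ninth flat five built on Cb.
root → Cb
3rd (major 3rd) → Eb
5th (diminished 5th) → Gbb
7th (minor 7th) → Bbb
9th (major 9th) → Db

Cb, Eb, Gbb, Bbb, Db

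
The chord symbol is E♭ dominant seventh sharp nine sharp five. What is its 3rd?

G

E♭ dominant seventh sharp nine sharp five is built on E-flat; its 3rd is a major 3rd above the root.
A third above E uses the letter G, and the major 3rd above E-flat is G.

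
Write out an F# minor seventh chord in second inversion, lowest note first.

C# – E – F# – A

F# minor seventh = F#–A–C#–E; second inversion → fifth (C#) lowest.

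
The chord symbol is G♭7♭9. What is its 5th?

Db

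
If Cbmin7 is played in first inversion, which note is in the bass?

Ebb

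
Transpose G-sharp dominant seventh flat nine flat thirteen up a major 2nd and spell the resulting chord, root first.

A♯  C𝄪  E♯  G♯  B  F♯

G♯ up a major 2nd → A♯. New chord: A♯ dominant seventh flat nine flat thirteen.
A♯ — root
C𝄪 — major 3rd
E♯ — perfect 5th
G♯ — minor 7th
B — minor 9th
F♯ — minor 13th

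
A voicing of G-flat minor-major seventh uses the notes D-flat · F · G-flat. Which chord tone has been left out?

G-flat minor-major seventh = G-flat, B-double-flat, D-flat, F. The voicing lacks the 3rd (minor 3rd), B-double-flat.

B-double-flat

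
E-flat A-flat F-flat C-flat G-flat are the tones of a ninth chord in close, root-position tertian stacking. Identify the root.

F-flat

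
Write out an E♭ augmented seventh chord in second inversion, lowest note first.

E♭ augmented seventh = Eb–G–B–Db; second inversion → fifth (B) lowest.

B, Db, Eb, G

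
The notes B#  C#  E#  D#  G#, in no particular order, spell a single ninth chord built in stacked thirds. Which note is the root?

Stacking in thirds gives C# – E# – G# – B# – D#, so C# is the root — C# major ninth.

C#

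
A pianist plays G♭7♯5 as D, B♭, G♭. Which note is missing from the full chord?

F♭

The full G♭7♯5 chord is G♭, B♭, D, F♭.
Comparing with the voicing, the minor 7th (7th) — F♭ — is absent.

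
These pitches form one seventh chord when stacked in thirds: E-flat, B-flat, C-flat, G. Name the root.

C-flat

Stacking in thirds gives C-flat – E-flat – G – B-flat, so C-flat is the root — C-flat augmented major seventh.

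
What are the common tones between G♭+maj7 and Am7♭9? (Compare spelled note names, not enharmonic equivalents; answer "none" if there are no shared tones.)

Bb

G♭+maj7 = Gb, Bb, D, F.
Am7♭9 = A, C, E, G, Bb.
Shared: Bb.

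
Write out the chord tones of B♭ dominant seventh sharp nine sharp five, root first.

Bb, D, F#, Ab, C#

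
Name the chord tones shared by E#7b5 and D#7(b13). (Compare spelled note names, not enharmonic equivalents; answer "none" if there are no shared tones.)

B, D♯

E#7b5: E♯ G𝄪 B D♯
D#7(b13): D♯ F𝄪 A♯ C♯ B
Common to both → B, D♯.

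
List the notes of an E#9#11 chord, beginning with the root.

E#, G##, B#, D#, F##, A##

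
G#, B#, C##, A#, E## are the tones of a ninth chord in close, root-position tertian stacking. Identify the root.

Arranged so that each adjacent pair is a third by letter name: A# – C## – E## – G# – B#.
The bottom of that stack, A#, is the root (this is A# dominant ninth sharp five).

A#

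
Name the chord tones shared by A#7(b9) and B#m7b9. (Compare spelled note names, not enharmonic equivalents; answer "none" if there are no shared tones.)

A#7(b9): A# C## E# G# B
B#m7b9: B# D# F## A# C#
Common to both → A#.

A#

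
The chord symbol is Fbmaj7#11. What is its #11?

Root of Fbmaj7#11 = Fb. The 11th is an augmented 11th: Fb up an augmented 11th → Bb.

Bb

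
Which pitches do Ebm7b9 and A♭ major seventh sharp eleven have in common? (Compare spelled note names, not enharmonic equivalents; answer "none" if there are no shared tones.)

Ebm7b9: Eb Gb Bb Db Fb
A♭ major seventh sharp eleven: Ab C Eb G D
Common to both → Eb.

Eb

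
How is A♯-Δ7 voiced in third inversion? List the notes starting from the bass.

G## – A# – C# – E#

A♯-Δ7 = A#–C#–E#–G##; third inversion → seventh (G##) lowest.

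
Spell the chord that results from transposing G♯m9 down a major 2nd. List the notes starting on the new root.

Transposed root: G♯ → F♯ (major 2nd down). So we spell F♯ minor ninth:
F♯ — root
A — minor 3rd
C♯ — perfect 5th
E — minor 7th
G♯ — major 9th

F♯, A, C♯, E, G♯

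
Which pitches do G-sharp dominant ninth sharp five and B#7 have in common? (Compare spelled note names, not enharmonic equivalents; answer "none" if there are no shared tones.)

G-sharp dominant ninth sharp five: G♯ B♯ D𝄪 F♯ A♯
B#7: B♯ D𝄪 F𝄪 A♯
Common to both → B♯, D𝄪, A♯.

B♯, D𝄪, A♯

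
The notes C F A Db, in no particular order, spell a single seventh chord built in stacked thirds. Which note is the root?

Db

Stacking in thirds gives Db – F – A – C, so Db is the root — Db augmented major seventh.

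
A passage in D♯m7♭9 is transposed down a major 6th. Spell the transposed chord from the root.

F# – A – C# – E – G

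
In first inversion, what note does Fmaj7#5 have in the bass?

A

Fmaj7#5 in root position is F–A–C#–E.
First inversion places the third in the bass, which is A.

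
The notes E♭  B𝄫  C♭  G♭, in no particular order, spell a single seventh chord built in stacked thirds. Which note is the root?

C♭

Arranged so that each adjacent pair is a third by letter name: C♭ – E♭ – G♭ – B𝄫.
The bottom of that stack, C♭, is the root (this is C♭ dominant seventh).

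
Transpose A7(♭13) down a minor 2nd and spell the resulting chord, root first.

A down a minor 2nd → G#. New chord: G# dominant seventh flat thirteen.
root → G#
3rd (major 3rd) → B#
5th (perfect 5th) → D#
7th (minor 7th) → F#
13th (minor 13th) → E

G#, B#, D#, F#, E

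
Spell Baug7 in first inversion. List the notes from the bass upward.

D# – F## – A – B

In root position, Baug7 is B–D#–F##–A.
First inversion puts the third (D#) in the bass.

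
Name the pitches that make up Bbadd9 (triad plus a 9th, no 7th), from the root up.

Bbadd9 is an added-ninth built on Bb.
Bb — root
D — major 3rd
F — perfect 5th
C — major 9th

Bb – D – F – C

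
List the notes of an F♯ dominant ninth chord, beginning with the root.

F♯ dominant ninth is a dominant ninth built on F#.
F# — root
A# — major 3rd
C# — perfect 5th
E — minor 7th
G# — major 9th

F# A# C# E G#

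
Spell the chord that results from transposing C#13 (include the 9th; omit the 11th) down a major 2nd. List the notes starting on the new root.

C♯ down a major 2nd → B. New chord: B dominant thirteenth.
Root: B
Major 3rd (3rd): D♯
Perfect 5th (5th): F♯
Minor 7th (7th): A
Major 9th (9th): C♯
Major 13th (13th): G♯

B  D♯  F♯  A  C♯  G♯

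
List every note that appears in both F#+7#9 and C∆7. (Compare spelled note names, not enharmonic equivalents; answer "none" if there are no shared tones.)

F#+7#9 = F#, A#, C##, E, G##.
C∆7 = C, E, G, B.
Shared: E.

E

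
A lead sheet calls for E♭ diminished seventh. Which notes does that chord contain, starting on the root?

E-flat – G-flat – B-double-flat – D-double-flat

E♭ diminished seventh: diminished seventh on E-flat.
E-flat — root
G-flat — minor 3rd
B-double-flat — diminished 5th
D-double-flat — diminished 7th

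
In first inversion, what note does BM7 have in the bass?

D#

BM7 in root position is B–D#–F#–A#.
First inversion places the third in the bass, which is D#.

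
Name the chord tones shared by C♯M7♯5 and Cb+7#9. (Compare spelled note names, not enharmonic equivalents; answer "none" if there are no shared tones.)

C♯M7♯5 = C#, E#, G##, B#.
Cb+7#9 = Cb, Eb, G, Bbb, D.
Shared: none.

none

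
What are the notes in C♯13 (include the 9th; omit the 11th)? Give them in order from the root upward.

C# E# G# B D# A#

C♯13: dominant thirteenth on C#.
root → C#
3rd (major 3rd) → E#
5th (perfect 5th) → G#
7th (minor 7th) → B
9th (major 9th) → D#
13th (major 13th) → A#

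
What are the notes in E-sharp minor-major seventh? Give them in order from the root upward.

E#, G#, B#, D##

Root E#, quality minor-major seventh:
Root: E#
Minor 3rd (3rd): G#
Perfect 5th (5th): B#
Major 7th (7th): D##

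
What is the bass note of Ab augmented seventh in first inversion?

Ab augmented seventh in root position is Ab–C–E–Gb.
First inversion places the third in the bass, which is C.

C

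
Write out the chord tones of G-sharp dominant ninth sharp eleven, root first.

G-sharp B-sharp D-sharp F-sharp A-sharp C-double-sharp

Root G-sharp, quality dominant ninth sharp eleven:
G-sharp — root
B-sharp — major 3rd
D-sharp — perfect 5th
F-sharp — minor 7th
A-sharp — major 9th
C-double-sharp — augmented 11th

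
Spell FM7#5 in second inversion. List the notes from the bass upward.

C# E F A

FM7#5 = F–A–C#–E; second inversion → fifth (C#) lowest.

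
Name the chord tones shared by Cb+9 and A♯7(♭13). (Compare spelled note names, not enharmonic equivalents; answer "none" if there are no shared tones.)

none

Cb+9: Cb Eb G Bbb Db
A♯7(♭13): A# C## E# G# F#
Common to both → none.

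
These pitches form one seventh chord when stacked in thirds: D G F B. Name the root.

G

Arranged so that each adjacent pair is a third by letter name: G – B – D – F.
The bottom of that stack, G, is the root (this is G dominant seventh).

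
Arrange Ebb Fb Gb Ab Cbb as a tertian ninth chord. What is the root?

Fb

Arranged so that each adjacent pair is a third by letter name: Fb – Ab – Cbb – Ebb – Gb.
The bottom of that stack, Fb, is the root (this is Fb dominant ninth flat five).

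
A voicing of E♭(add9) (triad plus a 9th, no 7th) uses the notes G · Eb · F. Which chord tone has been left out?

The full E♭(add9) chord is Eb, G, Bb, F.
Comparing with the voicing, the perfect 5th (5th) — Bb — is absent.

Bb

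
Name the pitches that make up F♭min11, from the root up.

Fb, Abb, Cb, Ebb, Gb, Bbb

Root Fb, quality minor eleventh:
- root: Fb
- minor 3rd: Abb
- perfect 5th: Cb
- minor 7th: Ebb
- major 9th: Gb
- perfect 11th: Bbb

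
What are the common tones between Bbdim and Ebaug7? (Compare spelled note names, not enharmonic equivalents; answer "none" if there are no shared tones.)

D♭

Bbdim = B♭, D♭, F♭.
Ebaug7 = E♭, G, B, D♭.
Shared: D♭.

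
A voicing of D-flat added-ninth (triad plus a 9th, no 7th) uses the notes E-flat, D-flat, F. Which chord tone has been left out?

A-flat

The full D-flat added-ninth chord is D-flat, F, A-flat, E-flat.
Comparing with the voicing, the perfect 5th (5th) — A-flat — is absent.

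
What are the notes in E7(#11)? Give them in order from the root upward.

E  G♯  B  D  A♯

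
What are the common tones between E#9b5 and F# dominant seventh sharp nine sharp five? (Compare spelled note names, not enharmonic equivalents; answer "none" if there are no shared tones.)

E#9b5: E♯ G𝄪 B D♯ F𝄪
F# dominant seventh sharp nine sharp five: F♯ A♯ C𝄪 E G𝄪
Common to both → G𝄪.

G𝄪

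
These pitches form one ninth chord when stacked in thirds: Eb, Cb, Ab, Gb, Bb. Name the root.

Ab

Stacking in thirds gives Ab – Cb – Eb – Gb – Bb, so Ab is the root — Ab minor ninth.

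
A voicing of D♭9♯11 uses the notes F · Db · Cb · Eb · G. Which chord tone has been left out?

D♭9♯11 = Db, F, Ab, Cb, Eb, G. The voicing lacks the 5th (perfect 5th), Ab.

Ab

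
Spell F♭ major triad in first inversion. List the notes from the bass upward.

In root position, F♭ major triad is F-flat–A-flat–C-flat.
First inversion puts the third (A-flat) in the bass.

A-flat, C-flat, F-flat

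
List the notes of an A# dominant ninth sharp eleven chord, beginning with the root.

A-sharp, C-double-sharp, E-sharp, G-sharp, B-sharp, D-double-sharp

A# dominant ninth sharp eleven: dominant ninth sharp eleven on A-sharp.
Root: A-sharp
Major 3rd (3rd): C-double-sharp
Perfect 5th (5th): E-sharp
Minor 7th (7th): G-sharp
Major 9th (9th): B-sharp
Augmented 11th (11th): D-double-sharp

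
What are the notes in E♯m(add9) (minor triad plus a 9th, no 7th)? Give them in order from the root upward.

E♯m(add9): minor added-ninth on E#.
Root: E#
Minor 3rd (3rd): G#
Perfect 5th (5th): B#
Major 9th (9th): F##

E# G# B# F##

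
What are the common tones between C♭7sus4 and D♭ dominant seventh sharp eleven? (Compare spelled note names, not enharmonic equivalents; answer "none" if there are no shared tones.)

C♭

C♭7sus4 = C♭, F♭, G♭, B𝄫.
D♭ dominant seventh sharp eleven = D♭, F, A♭, C♭, G.
Shared: C♭.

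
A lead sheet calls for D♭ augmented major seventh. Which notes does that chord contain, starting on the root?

Db F A C

D♭ augmented major seventh is an augmented major seventh built on Db.
Db — root
F — major 3rd
A — augmented 5th
C — major 7th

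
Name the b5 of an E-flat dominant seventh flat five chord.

B-double-flat

E-flat dominant seventh flat five is built on E-flat; its 5th is a diminished 5th above the root.
A fifth above E uses the letter B, and the diminished 5th above E-flat is B-double-flat.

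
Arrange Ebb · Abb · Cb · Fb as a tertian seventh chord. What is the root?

Fb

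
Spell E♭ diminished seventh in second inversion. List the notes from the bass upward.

B-double-flat  D-double-flat  E-flat  G-flat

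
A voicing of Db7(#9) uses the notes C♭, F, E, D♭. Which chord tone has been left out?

A♭

Db7(#9) = D♭, F, A♭, C♭, E. The voicing lacks the 5th (perfect 5th), A♭.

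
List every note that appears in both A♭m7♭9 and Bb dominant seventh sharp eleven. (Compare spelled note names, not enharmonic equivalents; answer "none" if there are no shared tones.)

A♭m7♭9: Ab Cb Eb Gb Bbb
Bb dominant seventh sharp eleven: Bb D F Ab E
Common to both → Ab.

Ab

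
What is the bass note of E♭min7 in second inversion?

Bb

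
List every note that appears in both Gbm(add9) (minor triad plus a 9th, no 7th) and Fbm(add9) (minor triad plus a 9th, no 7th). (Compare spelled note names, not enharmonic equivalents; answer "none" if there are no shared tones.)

Gb

Gbm(add9): Gb Bbb Db Ab
Fbm(add9): Fb Abb Cb Gb
Common to both → Gb.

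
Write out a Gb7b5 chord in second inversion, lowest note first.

D𝄫 F♭ G♭ B♭

Gb7b5 = G♭–B♭–D𝄫–F♭; second inversion → fifth (D𝄫) lowest.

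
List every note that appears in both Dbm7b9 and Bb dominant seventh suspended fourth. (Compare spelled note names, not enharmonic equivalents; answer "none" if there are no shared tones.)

Ab

Dbm7b9 = Db, Fb, Ab, Cb, Ebb.
Bb dominant seventh suspended fourth = Bb, Eb, F, Ab.
Shared: Ab.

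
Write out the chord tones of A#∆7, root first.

A#  C##  E#  G##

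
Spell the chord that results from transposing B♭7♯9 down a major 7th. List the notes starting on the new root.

Cb – Eb – Gb – Bbb – D

A major 7th down from Bb is Cb, so the new chord is Cb dominant seventh sharp nine.
- root: Cb
- major 3rd: Eb
- perfect 5th: Gb
- minor 7th: Bbb
- augmented 9th: D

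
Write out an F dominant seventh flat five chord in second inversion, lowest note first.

Cb, Eb, F, A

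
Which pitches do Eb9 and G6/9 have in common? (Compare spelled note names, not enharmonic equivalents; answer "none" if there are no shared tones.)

Eb9 = Eb, G, Bb, Db, F.
G6/9 = G, B, D, E, A.
Shared: G.

G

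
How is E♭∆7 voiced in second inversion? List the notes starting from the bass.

E♭∆7 = E♭–G–B♭–D; second inversion → fifth (B♭) lowest.

B♭ – D – E♭ – G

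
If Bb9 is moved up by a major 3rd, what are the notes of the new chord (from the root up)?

D – F# – A – C – E

A major 3rd up from Bb is D, so the new chord is D dominant ninth.
Root: D
Major 3rd (3rd): F#
Perfect 5th (5th): A
Minor 7th (7th): C
Major 9th (9th): E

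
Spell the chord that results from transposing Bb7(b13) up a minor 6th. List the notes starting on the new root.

Gb Bb Db Fb Ebb

A minor 6th up from Bb is Gb, so the new chord is Gb dominant seventh flat thirteen.
- root: Gb
- major 3rd: Bb
- perfect 5th: Db
- minor 7th: Fb
- minor 13th: Ebb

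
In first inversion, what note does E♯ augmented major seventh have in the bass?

G##

E♯ augmented major seventh in root position is E#–G##–B##–D##.
First inversion places the third in the bass, which is G##.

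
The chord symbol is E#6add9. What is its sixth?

E#6add9 is built on E#; its 6th is a major 6th above the root.
A sixth above E uses the letter C, and the major 6th above E# is C##.

C##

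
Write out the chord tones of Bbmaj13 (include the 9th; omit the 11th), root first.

Bbmaj13 is a major thirteenth built on Bb.
root → Bb
3rd (major 3rd) → D
5th (perfect 5th) → F
7th (major 7th) → A
9th (major 9th) → C
13th (major 13th) → G

Bb  D  F  A  C  G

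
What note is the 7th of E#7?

D♯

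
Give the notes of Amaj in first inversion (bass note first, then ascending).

C♯, E, A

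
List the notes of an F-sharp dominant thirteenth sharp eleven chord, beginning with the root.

Root F-sharp, quality dominant thirteenth sharp eleven:
- root: F-sharp
- major 3rd: A-sharp
- perfect 5th: C-sharp
- minor 7th: E
- major 9th: G-sharp
- augmented 11th: B-sharp
- major 13th: D-sharp

F-sharp, A-sharp, C-sharp, E, G-sharp, B-sharp, D-sharp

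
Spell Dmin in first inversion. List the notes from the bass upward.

In root position, Dmin is D–F–A.
First inversion puts the third (F) in the bass.

F  A  D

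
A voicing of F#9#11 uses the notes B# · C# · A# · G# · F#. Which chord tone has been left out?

The full F#9#11 chord is F#, A#, C#, E, G#, B#.
Comparing with the voicing, the minor 7th (7th) — E — is absent.

E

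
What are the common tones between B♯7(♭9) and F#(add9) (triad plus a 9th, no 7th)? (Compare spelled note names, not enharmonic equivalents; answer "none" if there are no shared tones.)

A♯ C♯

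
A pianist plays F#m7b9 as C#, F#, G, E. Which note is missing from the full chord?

F#m7b9 = F#, A, C#, E, G. The voicing lacks the 3rd (minor 3rd), A.

A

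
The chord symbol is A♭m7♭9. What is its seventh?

G♭

A♭m7♭9 is built on A♭; its 7th is a minor 7th above the root.
A seventh above A uses the letter G, and the minor 7th above A♭ is G♭.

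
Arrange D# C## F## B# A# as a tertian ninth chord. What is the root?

B#

Stacking in thirds gives B# – D# – F## – A# – C##, so B# is the root — B# minor ninth.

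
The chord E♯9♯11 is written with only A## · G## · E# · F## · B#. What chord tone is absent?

D#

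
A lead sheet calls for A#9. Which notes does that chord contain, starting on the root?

A# – C## – E# – G# – B#

Root A#, quality dominant ninth:
Root: A#
Major 3rd (3rd): C##
Perfect 5th (5th): E#
Minor 7th (7th): G#
Major 9th (9th): B#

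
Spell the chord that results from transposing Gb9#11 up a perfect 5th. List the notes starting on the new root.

A perfect 5th up from Gb is Db, so the new chord is Db dominant ninth sharp eleven.
Root: Db
Major 3rd (3rd): F
Perfect 5th (5th): Ab
Minor 7th (7th): Cb
Major 9th (9th): Eb
Augmented 11th (11th): G

Db – F – Ab – Cb – Eb – G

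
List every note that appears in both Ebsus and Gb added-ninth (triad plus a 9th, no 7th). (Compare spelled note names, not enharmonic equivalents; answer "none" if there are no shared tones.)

A♭  B♭

Ebsus = E♭, A♭, B♭.
Gb added-ninth = G♭, B♭, D♭, A♭.
Shared: A♭, B♭.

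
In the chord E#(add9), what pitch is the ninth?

F##

E#(add9) is built on E#; its 9th is a major 9th above the root.
A second above E uses the letter F, and the major 9th above E# is F##.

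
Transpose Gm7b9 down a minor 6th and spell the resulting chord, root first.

G down a minor 6th → B. New chord: B minor seventh flat nine.
B — root
D — minor 3rd
F# — perfect 5th
A — minor 7th
C — minor 9th

B  D  F#  A  C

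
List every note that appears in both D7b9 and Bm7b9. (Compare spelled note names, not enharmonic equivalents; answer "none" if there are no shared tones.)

D7b9: D F# A C Eb
Bm7b9: B D F# A C
Common to both → D, F#, A, C.

D F# A C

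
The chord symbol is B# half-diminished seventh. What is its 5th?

F#

B# half-diminished seventh is built on B#; its 5th is a diminished 5th above the root.
A fifth above B uses the letter F, and the diminished 5th above B# is F#.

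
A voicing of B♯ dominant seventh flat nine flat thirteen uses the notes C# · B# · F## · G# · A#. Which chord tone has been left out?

D##

The full B♯ dominant seventh flat nine flat thirteen chord is B#, D##, F##, A#, C#, G#.
Comparing with the voicing, the major 3rd (3rd) — D## — is absent.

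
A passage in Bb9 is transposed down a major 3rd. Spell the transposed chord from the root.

Bb down a major 3rd → Gb. New chord: Gb dominant ninth.
root → Gb
3rd (major 3rd) → Bb
5th (perfect 5th) → Db
7th (minor 7th) → Fb
9th (major 9th) → Ab

Gb, Bb, Db, Fb, Ab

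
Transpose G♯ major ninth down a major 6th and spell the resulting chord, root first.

B – D# – F# – A# – C#

G# down a major 6th → B. New chord: B major ninth.
B — root
D# — major 3rd
F# — perfect 5th
A# — major 7th
C# — major 9th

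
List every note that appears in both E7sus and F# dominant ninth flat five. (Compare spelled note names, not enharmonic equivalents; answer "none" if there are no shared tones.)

E

E7sus: E A B D
F# dominant ninth flat five: F♯ A♯ C E G♯
Common to both → E.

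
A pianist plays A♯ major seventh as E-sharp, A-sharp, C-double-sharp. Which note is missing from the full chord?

G-double-sharp

The full A♯ major seventh chord is A-sharp, C-double-sharp, E-sharp, G-double-sharp.
Comparing with the voicing, the major 7th (7th) — G-double-sharp — is absent.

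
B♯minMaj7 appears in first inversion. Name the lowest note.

B♯minMaj7 = B#–D#–F##–A##. First inversion → third in the bass = D#.

D#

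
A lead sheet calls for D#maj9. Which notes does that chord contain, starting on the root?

D#, F##, A#, C##, E#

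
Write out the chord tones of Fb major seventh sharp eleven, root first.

F-flat, A-flat, C-flat, E-flat, B-flat

Root F-flat, quality major seventh sharp eleven:
F-flat — root
A-flat — major 3rd
C-flat — perfect 5th
E-flat — major 7th
B-flat — augmented 11th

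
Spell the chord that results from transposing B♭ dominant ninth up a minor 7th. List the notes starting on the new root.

Ab C Eb Gb Bb

A minor 7th up from Bb is Ab, so the new chord is Ab dominant ninth.
Ab — root
C — major 3rd
Eb — perfect 5th
Gb — minor 7th
Bb — major 9th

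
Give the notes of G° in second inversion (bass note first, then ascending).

In root position, G° is G–Bb–Db.
Second inversion puts the fifth (Db) in the bass.

Db, G, Bb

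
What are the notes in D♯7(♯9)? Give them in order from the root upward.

D# F## A# C# E##

D♯7(♯9) is a dominant seventh sharp nine built on D#.
D# — root
F## — major 3rd
A# — perfect 5th
C# — minor 7th
E## — augmented 9th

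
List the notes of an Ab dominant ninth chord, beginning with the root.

A♭, C, E♭, G♭, B♭

Ab dominant ninth: dominant ninth on A♭.
- root: A♭
- major 3rd: C
- perfect 5th: E♭
- minor 7th: G♭
- major 9th: B♭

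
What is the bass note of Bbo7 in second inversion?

F♭

Bbo7 = B♭–D♭–F♭–A𝄫. Second inversion → fifth in the bass = F♭.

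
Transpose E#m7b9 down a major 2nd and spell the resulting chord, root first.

D#, F#, A#, C#, E

Transposed root: E# → D# (major 2nd down). So we spell D# minor seventh flat nine:
D# — root
F# — minor 3rd
A# — perfect 5th
C# — minor 7th
E — minor 9th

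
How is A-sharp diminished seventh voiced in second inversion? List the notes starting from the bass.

E – G – A# – C#

A-sharp diminished seventh = A#–C#–E–G; second inversion → fifth (E) lowest.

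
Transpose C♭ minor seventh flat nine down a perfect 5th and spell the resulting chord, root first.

F♭ A𝄫 C♭ E𝄫 G𝄫

Transposed root: C♭ → F♭ (perfect 5th down). So we spell F♭ minor seventh flat nine:
F♭ — root
A𝄫 — minor 3rd
C♭ — perfect 5th
E𝄫 — minor 7th
G𝄫 — minor 9th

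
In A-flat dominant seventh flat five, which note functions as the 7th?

A-flat dominant seventh flat five is built on Ab; its 7th is a minor 7th above the root.
A seventh above A uses the letter G, and the minor 7th above Ab is Gb.

Gb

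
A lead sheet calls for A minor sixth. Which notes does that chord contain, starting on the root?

A minor sixth is a minor sixth built on A.
root → A
3rd (minor 3rd) → C
5th (perfect 5th) → E
6th (major 6th) → F#

A C E F#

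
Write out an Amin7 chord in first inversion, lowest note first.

C  E  G  A

In root position, Amin7 is A–C–E–G.
First inversion puts the third (C) in the bass.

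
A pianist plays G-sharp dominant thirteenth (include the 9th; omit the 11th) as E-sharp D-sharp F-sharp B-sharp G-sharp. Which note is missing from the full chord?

The full G-sharp dominant thirteenth chord is G-sharp, B-sharp, D-sharp, F-sharp, A-sharp, E-sharp.
Comparing with the voicing, the major 9th (9th) — A-sharp — is absent.

A-sharp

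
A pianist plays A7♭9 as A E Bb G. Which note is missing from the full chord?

The full A7♭9 chord is A, C#, E, G, Bb.
Comparing with the voicing, the major 3rd (3rd) — C# — is absent.

C#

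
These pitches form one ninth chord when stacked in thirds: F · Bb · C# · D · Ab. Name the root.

Bb

Arranged so that each adjacent pair is a third by letter name: Bb – D – F – Ab – C#.
The bottom of that stack, Bb, is the root (this is Bb dominant seventh sharp nine).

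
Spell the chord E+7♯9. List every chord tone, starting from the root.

E+7♯9 is a dominant seventh sharp nine sharp five built on E.
Root: E
Major 3rd (3rd): G#
Augmented 5th (5th): B#
Minor 7th (7th): D
Augmented 9th (9th): F##

E, G#, B#, D, F##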